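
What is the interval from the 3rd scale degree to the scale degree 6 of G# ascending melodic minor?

augmented 4th

G# melodic minor: G# A# B C# D# E# F##.
3rd scale degree = B; 6th scale degree = E#.
From B to E#: 6 semitones over a fourth = augmented.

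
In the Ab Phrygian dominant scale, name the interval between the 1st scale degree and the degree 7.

minor seventh

Ab phrygian dominant: Ab Bbb C Db Eb Fb Gb.
So we need the interval from Ab up to Gb.
7 letter names make it a seventh; at 10 semitones (a half step narrower than major) the quality is minor.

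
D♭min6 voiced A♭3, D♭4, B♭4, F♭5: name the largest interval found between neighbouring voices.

major sixth

Adjacent intervals: A♭3→D♭4 = perfect fourth; D♭4→B♭4 = major sixth; B♭4→F♭5 = diminished fifth.
The largest is D♭4 to B♭4, a major sixth (9 semitones).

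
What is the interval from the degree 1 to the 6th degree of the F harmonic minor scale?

minor 6th

Spelling the F harmonic minor scale: F G Ab Bb C Db E.
The degree 1 is F and the 6th scale degree is Db.
F up to Db is 8 semitones, a half step narrower than a major sixth, so the interval is minor.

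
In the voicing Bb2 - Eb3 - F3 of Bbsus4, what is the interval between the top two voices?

Those voices are Eb3 and F3.
Counting 2 letters and 2 half steps from Eb gives a major second.

M2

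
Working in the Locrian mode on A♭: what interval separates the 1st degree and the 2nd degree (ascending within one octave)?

m2

Spelling the Locrian mode on A♭: A♭ B𝄫 C♭ D♭ E𝄫 F♭ G♭.
That puts A♭ below B𝄫.
2 letter names make it a second; at 1 semitone (a half step narrower than major) the quality is minor.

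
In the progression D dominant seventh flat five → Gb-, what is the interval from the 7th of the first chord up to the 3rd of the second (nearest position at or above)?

diminished seventh

The 7th of D dominant seventh flat five is C; the 3rd of Gb- is Bbb.
7 letter names make it a seventh; at 9 semitones (a whole step narrower than major) the quality is diminished.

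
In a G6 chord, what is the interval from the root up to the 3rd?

G6 is spelled G, B, D, E.
So we need the interval from G up to B.
G up to B spans 3 letter names and 4 semitones — a major third.

major 3rd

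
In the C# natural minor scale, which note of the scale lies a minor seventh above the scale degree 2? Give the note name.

The scale is C# D# E F# G# A B.
The scale degree 2 is D#; a minor seventh above that is C# — scale degree 1.

C#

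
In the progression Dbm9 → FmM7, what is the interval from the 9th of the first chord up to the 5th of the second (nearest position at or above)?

Dbm9 has Eb as its 9th, and FmM7 has C as its 5th.
From Eb to C is 9 semitones, exactly the major sixth.

M6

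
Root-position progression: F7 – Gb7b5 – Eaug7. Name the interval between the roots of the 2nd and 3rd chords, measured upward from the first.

augmented 6th

The roots are Gb and E.
From Gb to E: 10 semitones over a sixth = augmented.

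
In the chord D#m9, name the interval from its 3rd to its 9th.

The chord tones of D# minor ninth are D# F# A# C# E#.
3rd = F#; 9th = E#.
From F# to E# is 11 semitones, exactly the major seventh.

M7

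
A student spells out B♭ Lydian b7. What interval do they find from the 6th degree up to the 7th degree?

minor second

B♭ lydian dominant: B♭ C D E F G A♭.
That puts G below A♭.
G up to A♭ is 1 semitone, a half step narrower than a major second, so the interval is minor.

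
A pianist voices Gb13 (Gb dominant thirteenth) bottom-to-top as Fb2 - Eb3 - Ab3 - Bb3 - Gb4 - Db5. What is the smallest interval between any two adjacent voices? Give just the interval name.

major 2nd

Adjacent intervals: Fb2→Eb3 = major seventh; Eb3→Ab3 = perfect fourth; Ab3→Bb3 = major second; Bb3→Gb4 = minor sixth; Gb4→Db5 = perfect fifth.
The smallest is Ab3 to Bb3, a major second (2 semitones).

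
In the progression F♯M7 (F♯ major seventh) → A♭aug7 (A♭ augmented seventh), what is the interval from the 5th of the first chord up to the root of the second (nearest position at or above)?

The 5th of F♯M7 (F♯ major seventh) is C♯; the root of A♭aug7 (A♭ augmented seventh) is A♭.
C♯ up to A♭ is 7 semitones, a whole step narrower than a major sixth, so the interval is diminished.

diminished 6th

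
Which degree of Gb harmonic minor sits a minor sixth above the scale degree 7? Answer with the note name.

Db

The scale is Gb Ab Bbb Cb Db Ebb F.
The scale degree 7 is F; a minor sixth above that is Db — scale degree 5.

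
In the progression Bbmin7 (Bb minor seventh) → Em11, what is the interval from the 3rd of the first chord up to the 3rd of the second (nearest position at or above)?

Bbmin7 (Bb minor seventh) has Db as its 3rd, and Em11 has G as its 3rd.
Db up to G is 6 semitones, a half step wider than a perfect fourth, so the interval is augmented.

augmented fourth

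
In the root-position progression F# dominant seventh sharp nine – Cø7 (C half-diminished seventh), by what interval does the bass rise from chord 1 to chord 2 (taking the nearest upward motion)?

The roots are F# and C.
From F# to C: 6 semitones over a fifth = diminished.

diminished fifth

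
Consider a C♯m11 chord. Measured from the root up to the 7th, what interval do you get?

minor 7th

C♯m11 (C♯ minor eleventh): C♯ E G♯ B D♯ F♯.
That puts C♯ below B.
C♯ up to B is 10 semitones, a half step narrower than a major seventh, so the interval is minor.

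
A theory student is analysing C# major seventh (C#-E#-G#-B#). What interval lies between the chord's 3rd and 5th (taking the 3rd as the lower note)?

3rd = E#; 5th = G#.
From E# to G#: 3 semitones over a third = minor.

minor 3rd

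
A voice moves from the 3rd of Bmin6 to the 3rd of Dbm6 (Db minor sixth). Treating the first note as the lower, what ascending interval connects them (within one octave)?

Bmin6 has D as its 3rd, and Dbm6 (Db minor sixth) has Fb as its 3rd.
From D to Fb: 2 semitones over a third = diminished.

diminished third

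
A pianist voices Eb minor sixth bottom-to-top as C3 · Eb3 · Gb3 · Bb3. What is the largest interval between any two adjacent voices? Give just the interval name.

Adjacent intervals: C3→Eb3 = minor third; Eb3→Gb3 = minor third; Gb3→Bb3 = major third.
The largest is Gb3 to Bb3, a major third (4 semitones).

M3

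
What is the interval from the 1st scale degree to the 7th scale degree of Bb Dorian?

minor seventh

The scale runs Bb C Db Eb F G Ab.
That puts Bb below Ab.
Bb up to Ab is 10 semitones, a half step narrower than a major seventh, so the interval is minor.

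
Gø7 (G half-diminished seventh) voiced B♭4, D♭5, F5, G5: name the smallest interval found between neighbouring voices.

Adjacent intervals: B♭4→D♭5 = minor third; D♭5→F5 = major third; F5→G5 = major second.
The smallest is F5 to G5, a major second (2 semitones).

major 2nd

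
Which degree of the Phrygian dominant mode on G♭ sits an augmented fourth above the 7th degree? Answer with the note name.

The scale is G♭ A𝄫 B♭ C♭ D♭ E𝄫 F♭.
The 7th degree is F♭; an augmented fourth above that is B♭ — scale degree 3.

Bb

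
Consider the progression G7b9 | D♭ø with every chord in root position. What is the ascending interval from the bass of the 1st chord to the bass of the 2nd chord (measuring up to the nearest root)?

The roots are G and D♭.
5 letter names make it a fifth; at 6 semitones (a half step narrower than perfect) the quality is diminished.

diminished fifth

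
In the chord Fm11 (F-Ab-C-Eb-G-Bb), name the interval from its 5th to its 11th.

minor seventh

That puts C below Bb.
7 letter names make it a seventh; at 10 semitones (a half step narrower than major) the quality is minor.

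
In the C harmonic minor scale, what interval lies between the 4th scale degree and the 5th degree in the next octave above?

C harmonic minor: C D Eb F G Ab B.
The 4th scale degree is F and the scale degree 5 (up an octave) is G.
From F to G is 14 semitones, exactly the major ninth.

major ninth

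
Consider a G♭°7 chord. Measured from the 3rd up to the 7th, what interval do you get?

diminished fifth

The chord tones of G♭dim7 are G♭-B𝄫-D𝄫-F𝄫.
The 3rd is B𝄫 and the 7th is F𝄫.
5 letter names make it a fifth; at 6 semitones (a half step narrower than perfect) the quality is diminished.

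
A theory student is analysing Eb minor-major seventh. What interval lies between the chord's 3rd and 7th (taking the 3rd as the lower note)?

augmented 5th

EbmM7 (Eb minor-major seventh) is spelled Eb-Gb-Bb-D.
The 3rd is Gb and the 7th is D.
From Gb to D: 8 semitones over a fifth = augmented.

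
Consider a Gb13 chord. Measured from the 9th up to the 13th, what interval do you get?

perfect fifth

Gb13 is spelled Gb Bb Db Fb Ab Eb.
So we need the interval from Ab up to Eb.
From Ab to Eb is 7 semitones, exactly the perfect fifth.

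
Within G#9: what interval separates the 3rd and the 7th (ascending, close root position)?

diminished fifth

Spelling the chord: G#-B#-D#-F#-A#.
That puts B# below F#.
B# up to F# is 6 semitones, a half step narrower than a perfect fifth, so the interval is diminished.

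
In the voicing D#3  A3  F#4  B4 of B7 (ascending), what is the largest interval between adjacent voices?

Adjacent intervals: D#3→A3 = diminished fifth; A3→F#4 = major sixth; F#4→B4 = perfect fourth.
The largest is A3 to F#4, a major sixth (9 semitones).

major sixth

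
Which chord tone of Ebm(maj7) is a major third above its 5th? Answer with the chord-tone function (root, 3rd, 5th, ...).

The chord tones of Ebm(maj7) (Eb minor-major seventh) are Eb Gb Bb D.
The 5th is Bb. A major third above Bb is D.
D is the chord's 7th.

7th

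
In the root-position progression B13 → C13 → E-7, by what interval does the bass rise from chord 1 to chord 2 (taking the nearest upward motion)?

minor second

The roots are B and C.
B up to C is 1 semitone, a half step narrower than a major second, so the interval is minor.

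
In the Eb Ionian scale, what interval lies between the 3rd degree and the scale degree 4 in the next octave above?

Spelling the Eb Ionian scale: Eb F G Ab Bb C D.
The 3rd degree is G and the scale degree 4 (up an octave) is Ab.
G up to Ab is 13 semitones, a half step narrower than a major ninth, so the interval is minor.

minor 9th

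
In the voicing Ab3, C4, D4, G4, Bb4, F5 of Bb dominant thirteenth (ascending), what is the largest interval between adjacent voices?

perfect 5th

Adjacent intervals: Ab3→C4 = major third; C4→D4 = major second; D4→G4 = perfect fourth; G4→Bb4 = minor third; Bb4→F5 = perfect fifth.
The largest is Bb4 to F5, a perfect fifth (7 semitones).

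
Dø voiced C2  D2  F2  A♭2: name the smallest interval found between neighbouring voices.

major second

Adjacent intervals: C2→D2 = major second; D2→F2 = minor third; F2→A♭2 = minor third.
The smallest is C2 to D2, a major second (2 semitones).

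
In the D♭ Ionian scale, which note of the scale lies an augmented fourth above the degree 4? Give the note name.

The scale is D♭ E♭ F G♭ A♭ B♭ C.
The degree 4 is G♭; an augmented fourth above that is C — scale degree 7.

C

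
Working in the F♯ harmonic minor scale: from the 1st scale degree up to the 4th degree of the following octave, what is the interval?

perfect eleventh

The scale runs F♯ G♯ A B C♯ D E♯.
The 1st scale degree is F♯ and the degree 4 (up an octave) is B.
F♯ up to B spans 11 letter names and 17 semitones — a perfect eleventh.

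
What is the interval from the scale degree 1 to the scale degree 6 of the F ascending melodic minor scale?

major sixth

F melodic minor: F G Ab Bb C D E.
So we need the interval from F up to D.
F up to D spans 6 letter names and 9 semitones — a major sixth.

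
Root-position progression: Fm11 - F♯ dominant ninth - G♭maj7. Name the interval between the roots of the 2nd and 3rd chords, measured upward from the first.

diminished second

The roots are F♯ and G♭.
2 letter names make it a second; at 0 semitones (a whole step narrower than major) the quality is diminished.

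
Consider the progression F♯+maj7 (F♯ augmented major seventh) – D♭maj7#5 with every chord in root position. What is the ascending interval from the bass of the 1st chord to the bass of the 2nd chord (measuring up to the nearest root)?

diminished sixth

The roots are F♯ and D♭.
6 letter names make it a sixth; at 7 semitones (a whole step narrower than major) the quality is diminished.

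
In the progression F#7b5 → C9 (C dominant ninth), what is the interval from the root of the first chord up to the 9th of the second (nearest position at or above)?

The root of F#7b5 is F#; the 9th of C9 (C dominant ninth) is D.
6 letter names make it a sixth; at 8 semitones (a half step narrower than major) the quality is minor.

minor sixth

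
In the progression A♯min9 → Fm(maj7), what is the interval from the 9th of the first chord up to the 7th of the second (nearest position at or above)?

diminished fourth

The 9th of A♯min9 is B♯; the 7th of Fm(maj7) is E.
B♯ up to E is 4 semitones, a half step narrower than a perfect fourth, so the interval is diminished.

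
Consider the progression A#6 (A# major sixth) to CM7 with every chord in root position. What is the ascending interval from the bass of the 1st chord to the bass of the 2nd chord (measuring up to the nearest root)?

diminished third

The roots are A# and C.
A# up to C is 2 semitones, a whole step narrower than a major third, so the interval is diminished.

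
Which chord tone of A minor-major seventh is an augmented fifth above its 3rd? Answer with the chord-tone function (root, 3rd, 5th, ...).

7th

Spelling the chord: A–C–E–G#.
The 3rd is C. An augmented fifth above C is G#.
G# is the chord's 7th.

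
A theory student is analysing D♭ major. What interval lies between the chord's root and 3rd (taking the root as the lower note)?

M3

Spelling the chord: D♭–F–A♭.
Root = D♭; 3rd = F.
From D♭ to F is 4 semitones, exactly the major third.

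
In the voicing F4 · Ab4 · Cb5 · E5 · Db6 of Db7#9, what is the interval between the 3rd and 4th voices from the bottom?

augmented 3rd

Those voices are Cb5 and E5.
From Cb to E: 5 semitones over a third = augmented.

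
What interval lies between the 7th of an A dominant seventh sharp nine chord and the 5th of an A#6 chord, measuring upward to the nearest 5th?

A6

The 7th of A dominant seventh sharp nine is G; the 5th of A#6 is E#.
From G to E#: 10 semitones over a sixth = augmented.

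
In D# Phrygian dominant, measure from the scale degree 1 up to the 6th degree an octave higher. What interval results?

m13

Spelling D# Phrygian dominant: D# E F## G# A# B C#.
The scale degree 1 is D# and the degree 6 (up an octave) is B.
13 letter names make it a thirteenth; at 20 semitones (a half step narrower than major) the quality is minor.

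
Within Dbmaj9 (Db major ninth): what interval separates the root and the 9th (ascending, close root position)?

The chord tones of Dbmaj9 (Db major ninth) are Db F Ab C Eb.
Root = Db; 9th = Eb.
Counting 9 letters and 14 half steps from Db gives a major ninth.

major ninth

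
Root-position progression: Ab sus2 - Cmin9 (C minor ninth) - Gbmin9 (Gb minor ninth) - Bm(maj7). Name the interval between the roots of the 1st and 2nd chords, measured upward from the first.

The roots are Ab and C.
Counting 3 letters and 4 half steps from Ab gives a major third.

M3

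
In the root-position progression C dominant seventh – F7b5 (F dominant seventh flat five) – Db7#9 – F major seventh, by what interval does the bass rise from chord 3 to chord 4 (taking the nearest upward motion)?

major 3rd

The roots are Db and F.
From Db to F is 4 semitones, exactly the major third.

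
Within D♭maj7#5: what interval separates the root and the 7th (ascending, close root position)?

The chord tones of D♭+maj7 are D♭ F A C.
The root is D♭ and the 7th is C.
Counting 7 letters and 11 half steps from D♭ gives a major seventh.

major seventh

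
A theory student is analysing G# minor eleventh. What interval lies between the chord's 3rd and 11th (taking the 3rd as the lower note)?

major 9th

G#m11 is spelled G#–B–D#–F#–A#–C#.
That puts B below C#.
Counting 9 letters and 14 half steps from B gives a major ninth.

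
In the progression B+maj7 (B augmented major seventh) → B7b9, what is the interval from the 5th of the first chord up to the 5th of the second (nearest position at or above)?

d8

B+maj7 (B augmented major seventh) has F## as its 5th, and B7b9 has F# as its 5th.
F## up to F# is 11 semitones, a half step narrower than a perfect octave, so the interval is diminished.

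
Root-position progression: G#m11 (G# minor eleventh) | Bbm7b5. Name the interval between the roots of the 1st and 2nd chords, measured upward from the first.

The roots are G# and Bb.
G# up to Bb is 2 semitones, a whole step narrower than a major third, so the interval is diminished.

diminished 3rd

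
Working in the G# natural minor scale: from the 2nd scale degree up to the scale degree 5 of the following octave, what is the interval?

G# natural minor: G# A# B C# D# E F#.
The 2nd scale degree is A# and the 5th degree (up an octave) is D#.
Counting 11 letters and 17 half steps from A# gives a perfect eleventh.

perfect eleventh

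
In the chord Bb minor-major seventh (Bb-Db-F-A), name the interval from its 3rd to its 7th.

augmented fifth

That puts Db below A.
From Db to A: 8 semitones over a fifth = augmented.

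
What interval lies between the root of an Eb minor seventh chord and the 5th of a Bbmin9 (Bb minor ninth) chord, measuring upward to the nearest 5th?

major second

The root of Eb minor seventh is Eb; the 5th of Bbmin9 (Bb minor ninth) is F.
Eb up to F spans 2 letter names and 2 semitones — a major second.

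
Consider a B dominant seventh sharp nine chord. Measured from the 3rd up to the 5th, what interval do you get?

minor third

The chord tones of B7#9 are B D# F# A C##.
The 3rd is D# and the 5th is F#.
D# up to F# is 3 semitones, a half step narrower than a major third, so the interval is minor.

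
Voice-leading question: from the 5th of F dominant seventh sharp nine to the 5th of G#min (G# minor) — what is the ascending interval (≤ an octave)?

A2

The 5th of F dominant seventh sharp nine is C; the 5th of G#min (G# minor) is D#.
From C to D#: 3 semitones over a second = augmented.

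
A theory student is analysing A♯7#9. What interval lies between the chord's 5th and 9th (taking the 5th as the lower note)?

A♯7#9 (A♯ dominant seventh sharp nine): A♯-C𝄪-E♯-G♯-B𝄪.
That puts E♯ below B𝄪.
From E♯ to B𝄪: 8 semitones over a fifth = augmented.

A5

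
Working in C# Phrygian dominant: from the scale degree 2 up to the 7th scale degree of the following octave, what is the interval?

C# phrygian dominant: C# D E# F# G# A B.
So we need the interval from D up to B.
From D to B is 21 semitones, exactly the major thirteenth.

major thirteenth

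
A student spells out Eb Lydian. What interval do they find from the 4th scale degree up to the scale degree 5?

minor second

Spelling Eb Lydian: Eb F G A Bb C D.
The 4th scale degree is A and the degree 5 is Bb.
From A to Bb: 1 semitone over a second = minor.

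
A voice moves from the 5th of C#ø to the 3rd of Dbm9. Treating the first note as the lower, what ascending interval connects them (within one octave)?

The 5th of C#ø is G; the 3rd of Dbm9 is Fb.
From G to Fb: 9 semitones over a seventh = diminished.

diminished seventh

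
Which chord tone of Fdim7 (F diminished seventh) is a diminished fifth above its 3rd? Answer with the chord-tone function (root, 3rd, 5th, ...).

Spelling the chord: F Ab Cb Ebb.
The 3rd is Ab. A diminished fifth above Ab is Ebb.
Ebb is the chord's 7th.

7th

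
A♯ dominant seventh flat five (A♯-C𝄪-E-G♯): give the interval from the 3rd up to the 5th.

d3

3rd = C𝄪; 5th = E.
C𝄪 up to E is 2 semitones, a whole step narrower than a major third, so the interval is diminished.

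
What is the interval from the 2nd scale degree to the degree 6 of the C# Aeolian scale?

d5

C# natural minor: C# D# E F# G# A B.
The 2nd scale degree is D# and the degree 6 is A.
5 letter names make it a fifth; at 6 semitones (a half step narrower than perfect) the quality is diminished.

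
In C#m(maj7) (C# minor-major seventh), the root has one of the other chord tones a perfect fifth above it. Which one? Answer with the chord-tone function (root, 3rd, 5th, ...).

The chord tones of C#m(maj7) (C# minor-major seventh) are C#–E–G#–B#.
The root is C#. A perfect fifth above C# is G#.
G# is the chord's 5th.

5th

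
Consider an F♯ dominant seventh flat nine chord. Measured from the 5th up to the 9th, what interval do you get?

diminished fifth

Spelling the chord: F♯ A♯ C♯ E G.
5th = C♯; 9th = G.
C♯ up to G is 6 semitones, a half step narrower than a perfect fifth, so the interval is diminished.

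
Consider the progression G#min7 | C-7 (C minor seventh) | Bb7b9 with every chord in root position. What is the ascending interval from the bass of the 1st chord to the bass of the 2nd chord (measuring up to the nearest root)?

The roots are G# and C.
G# up to C is 4 semitones, a half step narrower than a perfect fourth, so the interval is diminished.

diminished fourth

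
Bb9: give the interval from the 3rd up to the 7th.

d5

The chord tones of Bb9 are Bb, D, F, Ab, C.
So we need the interval from D up to Ab.
5 letter names make it a fifth; at 6 semitones (a half step narrower than perfect) the quality is diminished.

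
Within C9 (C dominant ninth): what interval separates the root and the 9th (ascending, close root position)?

Spelling the chord: C-E-G-Bb-D.
That puts C below D.
Counting 9 letters and 14 half steps from C gives a major ninth.

major 9th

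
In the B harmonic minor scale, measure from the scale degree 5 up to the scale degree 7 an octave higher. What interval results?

major tenth

Spelling the B harmonic minor scale: B C# D E F# G A#.
That puts F# below A#.
F# up to A# spans 10 letter names and 16 semitones — a major tenth.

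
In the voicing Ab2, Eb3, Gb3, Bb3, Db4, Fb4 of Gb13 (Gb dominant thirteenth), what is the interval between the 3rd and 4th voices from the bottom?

Those voices are Gb3 and Bb3.
From Gb to Bb is 4 semitones, exactly the major third.

major third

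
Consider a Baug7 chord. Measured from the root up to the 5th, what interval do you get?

The chord tones of B augmented seventh are B D# F## A.
The root is B and the 5th is F##.
From B to F##: 8 semitones over a fifth = augmented.

augmented fifth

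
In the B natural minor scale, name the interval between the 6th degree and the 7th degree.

B natural minor: B C# D E F# G A.
The 6th degree is G and the degree 7 is A.
Counting 2 letters and 2 half steps from G gives a major second.

major second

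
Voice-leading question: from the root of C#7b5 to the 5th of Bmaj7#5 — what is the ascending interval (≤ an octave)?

The root of C#7b5 is C#; the 5th of Bmaj7#5 is F##.
4 letter names make it a fourth; at 6 semitones (a half step wider than perfect) the quality is augmented.

A4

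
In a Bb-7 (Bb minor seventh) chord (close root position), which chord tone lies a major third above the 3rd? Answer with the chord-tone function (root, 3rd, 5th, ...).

Spelling the chord: Bb Db F Ab.
The 3rd is Db. A major third above Db is F.
F is the chord's 5th.

5th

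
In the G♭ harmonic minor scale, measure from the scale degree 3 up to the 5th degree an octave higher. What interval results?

The scale runs G♭ A♭ B𝄫 C♭ D♭ E𝄫 F.
That puts B𝄫 below D♭.
B𝄫 up to D♭ spans 10 letter names and 16 semitones — a major tenth.

M10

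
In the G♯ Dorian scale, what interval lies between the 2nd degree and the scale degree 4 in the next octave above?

Spelling the G♯ Dorian scale: G♯ A♯ B C♯ D♯ E♯ F♯.
The 2nd degree is A♯ and the degree 4 (up an octave) is C♯.
A♯ up to C♯ is 15 semitones, a half step narrower than a major tenth, so the interval is minor.

m10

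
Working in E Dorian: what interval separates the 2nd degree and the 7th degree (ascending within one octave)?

minor sixth

E dorian: E F♯ G A B C♯ D.
That puts F♯ below D.
F♯ up to D is 8 semitones, a half step narrower than a major sixth, so the interval is minor.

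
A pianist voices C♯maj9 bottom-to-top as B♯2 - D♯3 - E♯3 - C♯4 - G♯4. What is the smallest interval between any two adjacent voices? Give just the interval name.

Adjacent intervals: B♯2→D♯3 = minor third; D♯3→E♯3 = major second; E♯3→C♯4 = minor sixth; C♯4→G♯4 = perfect fifth.
The smallest is D♯3 to E♯3, a major second (2 semitones).

major 2nd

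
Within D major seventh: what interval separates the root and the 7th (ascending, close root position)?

major seventh

D major seventh: D F♯ A C♯.
Root = D; 7th = C♯.
D up to C♯ spans 7 letter names and 11 semitones — a major seventh.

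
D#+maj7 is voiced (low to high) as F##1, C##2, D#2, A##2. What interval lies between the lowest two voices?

Those voices are F##1 and C##2.
From F## to C## is 7 semitones, exactly the perfect fifth.

P5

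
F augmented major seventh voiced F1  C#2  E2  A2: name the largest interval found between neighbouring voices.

Adjacent intervals: F1→C#2 = augmented fifth; C#2→E2 = minor third; E2→A2 = perfect fourth.
The largest is F1 to C#2, an augmented fifth (8 semitones).

augmented 5th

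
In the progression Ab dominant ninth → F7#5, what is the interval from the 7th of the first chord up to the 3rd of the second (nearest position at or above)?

The 7th of Ab dominant ninth is Gb; the 3rd of F7#5 is A.
2 letter names make it a second; at 3 semitones (a half step wider than major) the quality is augmented.

A2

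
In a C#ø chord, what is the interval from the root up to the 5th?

C#m7b5: C# E G B.
That puts C# below G.
From C# to G: 6 semitones over a fifth = diminished.

diminished fifth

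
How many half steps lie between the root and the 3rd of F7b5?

4

F7b5: F-A-Cb-Eb.
F to A is a major third: 4 semitones.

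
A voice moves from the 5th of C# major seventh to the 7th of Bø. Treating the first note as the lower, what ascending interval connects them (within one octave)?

The 5th of C# major seventh is G#; the 7th of Bø is A.
G# up to A is 1 semitone, a half step narrower than a major second, so the interval is minor.

minor second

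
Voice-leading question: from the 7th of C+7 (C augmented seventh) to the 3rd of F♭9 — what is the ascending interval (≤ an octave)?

C+7 (C augmented seventh) has B♭ as its 7th, and F♭9 has A♭ as its 3rd.
7 letter names make it a seventh; at 10 semitones (a half step narrower than major) the quality is minor.

m7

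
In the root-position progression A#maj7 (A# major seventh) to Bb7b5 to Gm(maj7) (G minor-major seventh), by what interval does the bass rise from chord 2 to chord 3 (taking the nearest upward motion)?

The roots are Bb and G.
Counting 6 letters and 9 half steps from Bb gives a major sixth.

M6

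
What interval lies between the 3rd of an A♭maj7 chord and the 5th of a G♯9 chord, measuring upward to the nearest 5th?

A♭maj7 has C as its 3rd, and G♯9 has D♯ as its 5th.
From C to D♯: 3 semitones over a second = augmented.

augmented second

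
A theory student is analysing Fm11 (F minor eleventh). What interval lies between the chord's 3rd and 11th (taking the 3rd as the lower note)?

Spelling the chord: F Ab C Eb G Bb.
So we need the interval from Ab up to Bb.
Counting 9 letters and 14 half steps from Ab gives a major ninth.

major 9th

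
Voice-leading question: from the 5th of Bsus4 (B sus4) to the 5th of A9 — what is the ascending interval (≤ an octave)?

Bsus4 (B sus4) has F# as its 5th, and A9 has E as its 5th.
F# up to E is 10 semitones, a half step narrower than a major seventh, so the interval is minor.

minor seventh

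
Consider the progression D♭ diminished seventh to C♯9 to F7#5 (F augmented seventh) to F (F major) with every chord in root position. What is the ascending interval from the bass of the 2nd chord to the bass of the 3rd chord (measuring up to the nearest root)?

The roots are C♯ and F.
4 letter names make it a fourth; at 4 semitones (a half step narrower than perfect) the quality is diminished.

diminished 4th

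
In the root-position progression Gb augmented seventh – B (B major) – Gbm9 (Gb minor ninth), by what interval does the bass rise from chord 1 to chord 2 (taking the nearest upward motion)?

The roots are Gb and B.
3 letter names make it a third; at 5 semitones (a half step wider than major) the quality is augmented.

augmented third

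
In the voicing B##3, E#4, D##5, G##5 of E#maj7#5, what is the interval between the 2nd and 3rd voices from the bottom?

M7

Those voices are E#4 and D##5.
Counting 7 letters and 11 half steps from E# gives a major seventh.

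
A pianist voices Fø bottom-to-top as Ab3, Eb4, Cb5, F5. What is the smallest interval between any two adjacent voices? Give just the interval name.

augmented fourth

Adjacent intervals: Ab3→Eb4 = perfect fifth; Eb4→Cb5 = minor sixth; Cb5→F5 = augmented fourth.
The smallest is Cb5 to F5, an augmented fourth (6 semitones).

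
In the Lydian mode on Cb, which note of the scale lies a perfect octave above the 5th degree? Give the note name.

The scale is Cb Db Eb F Gb Ab Bb.
The 5th degree is Gb; a perfect octave above that is Gb — scale degree 5.

Gb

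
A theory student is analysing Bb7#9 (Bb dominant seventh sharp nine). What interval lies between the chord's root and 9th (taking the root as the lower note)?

A9

Spelling the chord: Bb D F Ab C#.
The root is Bb and the 9th is C#.
Bb up to C# is 15 semitones, a half step wider than a major ninth, so the interval is augmented.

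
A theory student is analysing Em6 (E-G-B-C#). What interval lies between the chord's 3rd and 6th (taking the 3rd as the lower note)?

That puts G below C#.
G up to C# is 6 semitones, a half step wider than a perfect fourth, so the interval is augmented.

augmented fourth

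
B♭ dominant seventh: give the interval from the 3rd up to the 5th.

minor 3rd

The chord tones of B♭7 are B♭-D-F-A♭.
So we need the interval from D up to F.
3 letter names make it a third; at 3 semitones (a half step narrower than major) the quality is minor.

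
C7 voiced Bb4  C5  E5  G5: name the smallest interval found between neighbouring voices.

major 2nd

Adjacent intervals: Bb4→C5 = major second; C5→E5 = major third; E5→G5 = minor third.
The smallest is Bb4 to C5, a major second (2 semitones).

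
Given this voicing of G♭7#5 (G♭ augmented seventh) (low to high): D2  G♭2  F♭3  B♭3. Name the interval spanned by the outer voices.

minor thirteenth

The outer voices are D2 and B♭3.
From D to B♭: 20 semitones over a thirteenth = minor.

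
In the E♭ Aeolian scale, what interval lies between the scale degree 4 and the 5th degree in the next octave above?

major ninth

Spelling the E♭ Aeolian scale: E♭ F G♭ A♭ B♭ C♭ D♭.
That puts A♭ below B♭.
Counting 9 letters and 14 half steps from A♭ gives a major ninth.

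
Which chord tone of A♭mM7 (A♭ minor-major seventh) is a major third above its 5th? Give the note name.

G

The chord tones of A♭mM7 are A♭–C♭–E♭–G.
The 5th is E♭. A major third above E♭ is G.
G is the chord's 7th.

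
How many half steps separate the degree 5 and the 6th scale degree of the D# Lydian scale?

The scale is D# E# F## G## A# B# C##.
A# up to B# is a major second — 2 semitones.

2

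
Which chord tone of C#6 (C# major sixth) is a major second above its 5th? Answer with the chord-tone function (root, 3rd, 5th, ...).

C#6 is spelled C#–E#–G#–A#.
The 5th is G#. A major second above G# is A#.
A# is the chord's 6th.

6th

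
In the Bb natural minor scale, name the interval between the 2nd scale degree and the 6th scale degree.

diminished fifth

Spelling the Bb natural minor scale: Bb C Db Eb F Gb Ab.
2nd scale degree = C; 6th degree = Gb.
5 letter names make it a fifth; at 6 semitones (a half step narrower than perfect) the quality is diminished.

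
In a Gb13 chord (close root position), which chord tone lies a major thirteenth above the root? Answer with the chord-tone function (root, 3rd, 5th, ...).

13th

The chord tones of Gb13 (Gb dominant thirteenth) are Gb Bb Db Fb Ab Eb.
The root is Gb. A major thirteenth above Gb is Eb.
Eb is the chord's 13th.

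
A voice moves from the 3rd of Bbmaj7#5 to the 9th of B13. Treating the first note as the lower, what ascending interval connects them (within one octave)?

major seventh

Bbmaj7#5 has D as its 3rd, and B13 has C# as its 9th.
D up to C# spans 7 letter names and 11 semitones — a major seventh.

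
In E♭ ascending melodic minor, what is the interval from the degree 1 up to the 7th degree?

The scale runs E♭ F G♭ A♭ B♭ C D.
Degree 1 = E♭; 7th scale degree = D.
Counting 7 letters and 11 half steps from E♭ gives a major seventh.

major seventh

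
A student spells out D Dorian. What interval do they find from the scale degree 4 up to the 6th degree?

Spelling D Dorian: D E F G A B C.
The scale degree 4 is G and the 6th scale degree is B.
From G to B is 4 semitones, exactly the major third.

major 3rd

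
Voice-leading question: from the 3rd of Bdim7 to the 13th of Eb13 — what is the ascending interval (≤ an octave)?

minor seventh

Bdim7 has D as its 3rd, and Eb13 has C as its 13th.
From D to C: 10 semitones over a seventh = minor.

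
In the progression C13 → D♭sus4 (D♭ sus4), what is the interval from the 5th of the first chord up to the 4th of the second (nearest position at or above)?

d8

The 5th of C13 is G; the 4th of D♭sus4 (D♭ sus4) is G♭.
G up to G♭ is 11 semitones, a half step narrower than a perfect octave, so the interval is diminished.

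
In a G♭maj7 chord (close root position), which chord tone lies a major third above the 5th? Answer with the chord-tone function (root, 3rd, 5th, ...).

The chord tones of G♭maj7 are G♭, B♭, D♭, F.
The 5th is D♭. A major third above D♭ is F.
F is the chord's 7th.

7th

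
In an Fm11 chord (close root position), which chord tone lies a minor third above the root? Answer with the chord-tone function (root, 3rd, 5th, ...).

Fm11 (F minor eleventh): F–Ab–C–Eb–G–Bb.
The root is F. A minor third above F is Ab.
Ab is the chord's 3rd.

3rd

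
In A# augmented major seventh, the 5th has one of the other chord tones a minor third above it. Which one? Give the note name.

G##

Spelling the chord: A#, C##, E##, G##.
The 5th is E##. A minor third above E## is G##.
G## is the chord's 7th.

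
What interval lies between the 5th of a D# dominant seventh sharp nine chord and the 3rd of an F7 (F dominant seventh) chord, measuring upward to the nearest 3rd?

D# dominant seventh sharp nine has A# as its 5th, and F7 (F dominant seventh) has A as its 3rd.
A# up to A is 11 semitones, a half step narrower than a perfect octave, so the interval is diminished.

diminished octave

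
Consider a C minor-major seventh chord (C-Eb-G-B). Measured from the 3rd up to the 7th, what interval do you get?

augmented fifth

3rd = Eb; 7th = B.
From Eb to B: 8 semitones over a fifth = augmented.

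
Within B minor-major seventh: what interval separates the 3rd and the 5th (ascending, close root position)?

M3

Bm(maj7) (B minor-major seventh): B-D-F#-A#.
So we need the interval from D up to F#.
From D to F# is 4 semitones, exactly the major third.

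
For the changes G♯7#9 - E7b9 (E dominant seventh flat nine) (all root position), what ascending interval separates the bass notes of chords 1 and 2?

The roots are G♯ and E.
6 letter names make it a sixth; at 8 semitones (a half step narrower than major) the quality is minor.

minor sixth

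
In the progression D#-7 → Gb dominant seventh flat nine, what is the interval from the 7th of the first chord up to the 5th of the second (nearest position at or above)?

The 7th of D#-7 is C#; the 5th of Gb dominant seventh flat nine is Db.
2 letter names make it a second; at 0 semitones (a whole step narrower than major) the quality is diminished.

d2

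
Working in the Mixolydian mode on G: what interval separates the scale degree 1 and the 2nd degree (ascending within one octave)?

G mixolydian: G A B C D E F.
That puts G below A.
From G to A is 2 semitones, exactly the major second.

major 2nd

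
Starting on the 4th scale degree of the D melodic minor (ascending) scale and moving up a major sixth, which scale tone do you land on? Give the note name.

E

The scale is D E F G A B C♯.
The 4th scale degree is G; a major sixth above that is E — scale degree 2.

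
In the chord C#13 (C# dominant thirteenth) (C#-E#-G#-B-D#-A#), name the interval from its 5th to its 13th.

major ninth

5th = G#; 13th = A#.
G# up to A# spans 9 letter names and 14 semitones — a major ninth.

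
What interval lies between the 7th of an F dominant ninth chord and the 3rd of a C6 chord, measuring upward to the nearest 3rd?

The 7th of F dominant ninth is Eb; the 3rd of C6 is E.
Eb up to E is 1 semitone, a half step wider than a perfect unison, so the interval is augmented.

augmented unison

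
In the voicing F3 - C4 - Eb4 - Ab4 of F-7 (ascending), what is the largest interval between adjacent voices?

perfect fifth

Adjacent intervals: F3→C4 = perfect fifth; C4→Eb4 = minor third; Eb4→Ab4 = perfect fourth.
The largest is F3 to C4, a perfect fifth (7 semitones).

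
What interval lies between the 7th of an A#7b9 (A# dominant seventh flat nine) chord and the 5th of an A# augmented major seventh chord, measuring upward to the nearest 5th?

The 7th of A#7b9 (A# dominant seventh flat nine) is G#; the 5th of A# augmented major seventh is E##.
G# up to E## is 10 semitones, a half step wider than a major sixth, so the interval is augmented.

augmented sixth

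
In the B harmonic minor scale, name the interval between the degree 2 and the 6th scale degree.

diminished fifth

The scale runs B C# D E F# G A#.
The degree 2 is C# and the 6th degree is G.
5 letter names make it a fifth; at 6 semitones (a half step narrower than perfect) the quality is diminished.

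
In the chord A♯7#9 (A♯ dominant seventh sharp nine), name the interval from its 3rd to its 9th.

major seventh

A♯7#9 (A♯ dominant seventh sharp nine) is spelled A♯-C𝄪-E♯-G♯-B𝄪.
So we need the interval from C𝄪 up to B𝄪.
C𝄪 up to B𝄪 spans 7 letter names and 11 semitones — a major seventh.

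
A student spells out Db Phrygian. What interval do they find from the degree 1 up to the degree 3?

minor third

The scale runs Db Ebb Fb Gb Ab Bbb Cb.
So we need the interval from Db up to Fb.
From Db to Fb: 3 semitones over a third = minor.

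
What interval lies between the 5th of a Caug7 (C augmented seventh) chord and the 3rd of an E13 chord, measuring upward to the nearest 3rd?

perfect unison

Caug7 (C augmented seventh) has G♯ as its 5th, and E13 has G♯ as its 3rd.
G♯ up to G♯ spans 1 letter names and 0 semitones — a perfect unison.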